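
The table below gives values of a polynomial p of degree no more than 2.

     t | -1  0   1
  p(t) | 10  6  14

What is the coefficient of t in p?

2

Write p(t) = at^2 + bt + c. Substituting each data point gives a linear system:
  a - b + c = 10
  c = 6
  a + b + c = 14
Solving the system yields a = 6, b = 2, c = 6.
So p(t) = 6t^2 + 2t + 6.
The coefficient of t is 2.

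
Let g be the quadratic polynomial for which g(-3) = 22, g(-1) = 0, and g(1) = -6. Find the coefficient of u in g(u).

Write g(u) = au^2 + bu + c. Substituting each data point gives a linear system:
  9a - 3b + c = 22
  a - b + c = 0
  a + b + c = -6
Solving the system yields a = 2, b = -3, c = -5.
So g(u) = 2u^2 - 3u - 5.
The coefficient of u is -3.

-3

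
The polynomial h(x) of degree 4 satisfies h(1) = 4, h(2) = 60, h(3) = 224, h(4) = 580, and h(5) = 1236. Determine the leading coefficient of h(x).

Write h(x) = ax^4 + bx^3 + cx^2 + dx + e. Substituting each data point gives a linear system:
  a + b + c + d + e = 4
  16a + 8b + 4c + 2d + e = 60
  81a + 27b + 9c + 3d + e = 224
  256a + 64b + 16c + 4d + e = 580
  625a + 125b + 25c + 5d + e = 1236
Solving the system yields a = 1, b = 4, c = 5, d = -2, e = -4.
So h(x) = x⁴ + 4x³ + 5x² - 2x - 4.
The leading coefficient is 1.

1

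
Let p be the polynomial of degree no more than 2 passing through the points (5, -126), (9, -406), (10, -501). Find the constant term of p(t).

Write p(t) = at^2 + bt + c. Substituting each data point gives a linear system:
  25a + 5b + c = -126
  81a + 9b + c = -406
  100a + 10b + c = -501
Solving the system yields a = -5, b = 0, c = -1.
So p(t) = -5t² - 1.
The constant term is -1.

-1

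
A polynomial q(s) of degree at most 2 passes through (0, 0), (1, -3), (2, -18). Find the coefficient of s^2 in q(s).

-6

Write q(s) = as^2 + bs + c. Substituting each data point gives a linear system:
  c = 0
  a + b + c = -3
  4a + 2b + c = -18
Solving the system yields a = -6, b = 3, c = 0.
So q(s) = -6s² + 3s.
The leading coefficient is -6.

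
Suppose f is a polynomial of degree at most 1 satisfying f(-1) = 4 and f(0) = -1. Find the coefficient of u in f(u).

-5

Write f(u) = au + b. Substituting each data point gives a linear system:
  -a + b = 4
  b = -1
Solving the system yields a = -5, b = -1.
So f(u) = -5u - 1.
The leading coefficient is -5.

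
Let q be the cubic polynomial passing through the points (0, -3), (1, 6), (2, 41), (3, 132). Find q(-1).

-16

Write q(t) = at^3 + bt^2 + ct + d. Substituting each data point gives a linear system:
  d = -3
  a + b + c + d = 6
  8a + 4b + 2c + d = 41
  27a + 9b + 3c + d = 132
Solving the system yields a = 5, b = -2, c = 6, d = -3.
So q(t) = 5t³ - 2t² + 6t - 3.
Then q(-1) = -16.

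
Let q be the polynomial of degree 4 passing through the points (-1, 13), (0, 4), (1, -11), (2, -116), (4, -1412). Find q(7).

-11651

Write q(u) = au^4 + bu^3 + cu^2 + du + e. Substituting each data point gives a linear system:
  a - b + c - d + e = 13
  e = 4
  a + b + c + d + e = -11
  16a + 8b + 4c + 2d + e = -116
  256a + 64b + 16c + 4d + e = -1412
Solving the system yields a = -4, b = -6, c = 1, d = -6, e = 4.
So q(u) = -4u⁴ - 6u³ + u² - 6u + 4.
Then q(7) = -11651.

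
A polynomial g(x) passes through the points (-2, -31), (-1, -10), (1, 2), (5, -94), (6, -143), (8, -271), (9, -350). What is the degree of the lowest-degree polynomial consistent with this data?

Divided differences on the nodes -2, -1, 1, 5, 6, 8, 9:
  order 0: -31  -10  2  -94  -143  -271  -350
  order 1: 21  6  -24  -49  -64  -79
  order 2: -5  -5  -5  -5  -5
  order 3: 0  0  0  0
  order 4: 0  0  0
  order 5: 0  0
  order 6: 0
The order-2 divided differences are all -5 (nonzero) and every higher order vanishes, so the data lies on a polynomial of degree exactly 2.

2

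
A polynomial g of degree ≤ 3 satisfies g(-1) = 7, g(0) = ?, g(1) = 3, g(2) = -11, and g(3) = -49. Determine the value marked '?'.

5

The 4 known points determine the degree-3 polynomial uniquely.
Write g(t) = at^3 + bt^2 + ct + d. Substituting each data point gives a linear system:
  -a + b - c + d = 7
  a + b + c + d = 3
  8a + 4b + 2c + d = -11
  27a + 9b + 3c + d = -49
Solving the system yields a = -2, b = 0, c = 0, d = 5.
So g(t) = -2t^3 + 5.
Then g(0) = 5.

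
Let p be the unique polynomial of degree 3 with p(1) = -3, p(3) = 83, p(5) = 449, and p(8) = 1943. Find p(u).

p(u) = 4u^3 - u^2 - 5u - 1

Using the Lagrange interpolation formula with nodes 1, 3, 5, 8:
  L_0(u) = (u - 3)(u - 5)(u - 8) / -56
  L_1(u) = (u - 1)(u - 5)(u - 8) / 20
  L_2(u) = (u - 1)(u - 3)(u - 8) / -24
  L_3(u) = (u - 1)(u - 3)(u - 5) / 105
Then p(u) = -3·L_0(u) + 83·L_1(u) + 449·L_2(u) + 1943·L_3(u).
Expanding and collecting terms gives p(u) = 4u^3 - u^2 - 5u - 1.
Check: p(5) = 449. ✓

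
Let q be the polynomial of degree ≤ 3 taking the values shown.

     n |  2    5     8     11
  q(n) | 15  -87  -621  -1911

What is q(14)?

-4281

Using the Lagrange interpolation formula with nodes 2, 5, 8, 11:
  L_0(n) = (n - 5)(n - 8)(n - 11) / -162
  L_1(n) = (n - 2)(n - 8)(n - 11) / 54
  L_2(n) = (n - 2)(n - 5)(n - 11) / -54
  L_3(n) = (n - 2)(n - 5)(n - 8) / 162
Then q(n) = 15·L_0(n) - 87·L_1(n) - 621·L_2(n) - 1911·L_3(n).
Expanding and collecting terms gives q(n) = -2n³ + 6n² + 2n + 3.
Evaluating at n = 14: q(14) = -4281.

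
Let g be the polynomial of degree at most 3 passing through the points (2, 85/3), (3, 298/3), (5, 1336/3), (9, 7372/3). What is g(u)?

g(u) = 3u^3 + 4u^2 - 6u + 1/3

Write g(u) = au^3 + bu^2 + cu + d. Substituting each data point gives a linear system:
  8a + 4b + 2c + d = 85/3
  27a + 9b + 3c + d = 298/3
  125a + 25b + 5c + d = 1336/3
  729a + 81b + 9c + d = 7372/3
Solving the system yields a = 3, b = 4, c = -6, d = 1/3.
So g(u) = 3u^3 + 4u^2 - 6u + 1/3.
Check: g(5) = 1336/3. ✓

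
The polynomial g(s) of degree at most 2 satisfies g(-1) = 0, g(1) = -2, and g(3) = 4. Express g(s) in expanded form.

Write g(s) = as^2 + bs + c. Substituting each data point gives a linear system:
  a - b + c = 0
  a + b + c = -2
  9a + 3b + c = 4
Solving the system yields a = 1, b = -1, c = -2.
So g(s) = s² - s - 2.
Check: g(-1) = 0. ✓

g(s) = s^2 - s - 2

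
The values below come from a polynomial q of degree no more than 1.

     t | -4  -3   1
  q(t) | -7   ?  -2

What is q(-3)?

-6

The 2 known points determine the degree-1 polynomial uniquely.
Write q(t) = at + b. Substituting each data point gives a linear system:
  -4a + b = -7
  a + b = -2
Solving the system yields a = 1, b = -3.
So q(t) = t - 3.
Then q(-3) = -6.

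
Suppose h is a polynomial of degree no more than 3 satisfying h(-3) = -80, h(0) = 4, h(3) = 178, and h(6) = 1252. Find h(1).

Forward differences of the values at t = -3, 0, 3, 6:
  h  : -80  4  178  1252
  Δ  : 84  174  1074
  Δ^2: 90  900
  Δ^3: 810
The third differences are constant, confirming degree 3.
Interpolating (Newton forward form) and evaluating at t = 1 gives h(1) = 12.

12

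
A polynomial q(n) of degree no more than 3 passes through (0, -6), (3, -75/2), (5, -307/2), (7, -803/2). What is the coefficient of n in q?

Write q(n) = an^3 + bn^2 + cn + d. Substituting each data point gives a linear system:
  d = -6
  27a + 9b + 3c + d = -75/2
  125a + 25b + 5c + d = -307/2
  343a + 49b + 7c + d = -803/2
Solving the system yields a = -1, b = -3/2, c = 3, d = -6.
So q(n) = -n^3 - (3/2)n^2 + 3n - 6.
The coefficient of n is 3.

3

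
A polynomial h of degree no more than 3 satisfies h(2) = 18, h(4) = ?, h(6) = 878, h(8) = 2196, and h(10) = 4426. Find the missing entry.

On equispaced nodes a degree-3 polynomial has vanishing fourth forward difference, so
  h(2) - 4·h(4) + 6·h(6) - 4·h(8) + h(10) = 0.
Substituting the known values and solving for h(4):
  -4·h(4) = -928
  h(4) = 232.

232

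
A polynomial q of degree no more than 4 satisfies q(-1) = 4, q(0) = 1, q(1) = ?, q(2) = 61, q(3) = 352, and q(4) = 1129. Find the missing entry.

On equispaced nodes a degree-4 polynomial has vanishing fifth forward difference, so
  - q(-1) + 5·q(0) - 10·q(1) + 10·q(2) - 5·q(3) + q(4) = 0.
Substituting the known values and solving for q(1):
  -10·q(1) = 20
  q(1) = -2.

-2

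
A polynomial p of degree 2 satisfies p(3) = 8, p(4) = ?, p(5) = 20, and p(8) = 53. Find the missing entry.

The 3 known points determine the degree-2 polynomial uniquely.
Write p(t) = at^2 + bt + c. Substituting each data point gives a linear system:
  9a + 3b + c = 8
  25a + 5b + c = 20
  64a + 8b + c = 53
Solving the system yields a = 1, b = -2, c = 5.
So p(t) = t² - 2t + 5.
Then p(4) = 13.

13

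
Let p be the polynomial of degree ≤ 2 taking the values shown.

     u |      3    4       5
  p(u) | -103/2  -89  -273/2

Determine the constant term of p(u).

Write p(u) = au^2 + bu + c. Substituting each data point gives a linear system:
  9a + 3b + c = -103/2
  16a + 4b + c = -89
  25a + 5b + c = -273/2
Solving the system yields a = -5, b = -5/2, c = 1.
So p(u) = -5u^2 - (5/2)u + 1.
The constant term is 1.

1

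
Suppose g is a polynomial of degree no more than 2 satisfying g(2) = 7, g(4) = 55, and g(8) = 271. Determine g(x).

Using the Lagrange interpolation formula with nodes 2, 4, 8:
  L_0(x) = (x - 4)(x - 8) / 12
  L_1(x) = (x - 2)(x - 8) / -8
  L_2(x) = (x - 2)(x - 4) / 24
Then g(x) = 7·L_0(x) + 55·L_1(x) + 271·L_2(x).
Expanding and collecting terms gives g(x) = 5x^2 - 6x - 1.
Check: g(4) = 55. ✓

g(x) = 5x^2 - 6x - 1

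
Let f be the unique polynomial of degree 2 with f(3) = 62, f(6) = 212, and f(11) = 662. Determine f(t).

Write f(t) = at^2 + bt + c. Substituting each data point gives a linear system:
  9a + 3b + c = 62
  36a + 6b + c = 212
  121a + 11b + c = 662
Solving the system yields a = 5, b = 5, c = 2.
So f(t) = 5t^2 + 5t + 2.
Check: f(11) = 662. ✓

f(t) = 5t^2 + 5t + 2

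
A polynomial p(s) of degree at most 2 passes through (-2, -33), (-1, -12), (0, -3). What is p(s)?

p(s) = -6s^2 + 3s - 3

Write p(s) = as^2 + bs + c. Substituting each data point gives a linear system:
  4a - 2b + c = -33
  a - b + c = -12
  c = -3
Solving the system yields a = -6, b = 3, c = -3.
So p(s) = -6s² + 3s - 3.
Check: p(-2) = -33. ✓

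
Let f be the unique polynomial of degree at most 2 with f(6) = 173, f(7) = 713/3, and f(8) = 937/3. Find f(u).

f(u) = 5u^2 - (1/3)u - 5

Write f(u) = au^2 + bu + c. Substituting each data point gives a linear system:
  36a + 6b + c = 173
  49a + 7b + c = 713/3
  64a + 8b + c = 937/3
Solving the system yields a = 5, b = -1/3, c = -5.
So f(u) = 5u² - (1/3)u - 5.
Check: f(7) = 713/3. ✓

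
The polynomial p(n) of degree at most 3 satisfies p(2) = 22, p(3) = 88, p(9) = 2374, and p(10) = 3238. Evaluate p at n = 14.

Using the Lagrange interpolation formula with nodes 2, 3, 9, 10:
  L_0(n) = (n - 3)(n - 9)(n - 10) / -56
  L_1(n) = (n - 2)(n - 9)(n - 10) / 42
  L_2(n) = (n - 2)(n - 3)(n - 10) / -42
  L_3(n) = (n - 2)(n - 3)(n - 9) / 56
Then p(n) = 22·L_0(n) + 88·L_1(n) + 2374·L_2(n) + 3238·L_3(n).
Expanding and collecting terms gives p(n) = 3n^3 + 3n^2 - 6n - 2.
Evaluating at n = 14: p(14) = 8734.

8734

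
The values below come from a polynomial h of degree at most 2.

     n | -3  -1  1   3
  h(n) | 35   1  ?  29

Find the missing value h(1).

-1

On equispaced nodes a degree-2 polynomial has vanishing third forward difference, so
  - h(-3) + 3·h(-1) - 3·h(1) + h(3) = 0.
Substituting the known values and solving for h(1):
  -3·h(1) = 3
  h(1) = -1.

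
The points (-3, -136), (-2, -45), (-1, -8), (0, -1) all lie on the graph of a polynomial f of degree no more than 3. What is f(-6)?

Write f(x) = ax^3 + bx^2 + cx + d. Substituting each data point gives a linear system:
  -27a + 9b - 3c + d = -136
  -8a + 4b - 2c + d = -45
  -a + b - c + d = -8
  d = -1
Solving the system yields a = 4, b = -3, c = 0, d = -1.
So f(x) = 4x^3 - 3x^2 - 1.
Then f(-6) = -973.

-973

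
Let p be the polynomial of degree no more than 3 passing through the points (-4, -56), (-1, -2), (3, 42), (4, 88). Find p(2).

Using the Lagrange interpolation formula with nodes -4, -1, 3, 4:
  L_0(s) = (s + 1)(s - 3)(s - 4) / -168
  L_1(s) = (s + 4)(s - 3)(s - 4) / 60
  L_2(s) = (s + 4)(s + 1)(s - 4) / -28
  L_3(s) = (s + 4)(s + 1)(s - 3) / 40
Then p(s) = -56·L_0(s) - 2·L_1(s) + 42·L_2(s) + 88·L_3(s).
Expanding and collecting terms gives p(s) = s^3 + s^2 + 2s.
Evaluating at s = 2: p(2) = 16.

16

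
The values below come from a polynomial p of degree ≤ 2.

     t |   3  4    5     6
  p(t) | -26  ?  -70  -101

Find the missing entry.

-45

The 3 known points determine the degree-2 polynomial uniquely.
Write p(t) = at^2 + bt + c. Substituting each data point gives a linear system:
  9a + 3b + c = -26
  25a + 5b + c = -70
  36a + 6b + c = -101
Solving the system yields a = -3, b = 2, c = -5.
So p(t) = -3t² + 2t - 5.
Then p(4) = -45.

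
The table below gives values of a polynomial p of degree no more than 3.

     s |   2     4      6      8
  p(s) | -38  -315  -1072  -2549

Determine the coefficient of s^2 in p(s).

Write p(s) = as^3 + bs^2 + cs + d. Substituting each data point gives a linear system:
  8a + 4b + 2c + d = -38
  64a + 16b + 4c + d = -315
  216a + 36b + 6c + d = -1072
  512a + 64b + 8c + d = -2549
Solving the system yields a = -5, b = 0, c = 3/2, d = -1.
So p(s) = -5s^3 + (3/2)s - 1.
The coefficient of s^2 is 0.

0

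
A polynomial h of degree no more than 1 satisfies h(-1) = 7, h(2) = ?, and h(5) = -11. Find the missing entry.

-2

The 2 known points determine the degree-1 polynomial uniquely.
Write h(x) = ax + b. Substituting each data point gives a linear system:
  -a + b = 7
  5a + b = -11
Solving the system yields a = -3, b = 4.
So h(x) = -3x + 4.
Then h(2) = -2.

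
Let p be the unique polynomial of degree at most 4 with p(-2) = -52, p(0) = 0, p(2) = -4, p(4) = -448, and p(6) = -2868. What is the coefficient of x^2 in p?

5

Write p(x) = ax^4 + bx^3 + cx^2 + dx + e. Substituting each data point gives a linear system:
  16a - 8b + 4c - 2d + e = -52
  e = 0
  16a + 8b + 4c + 2d + e = -4
  256a + 64b + 16c + 4d + e = -448
  1296a + 216b + 36c + 6d + e = -2868
Solving the system yields a = -3, b = 4, c = 5, d = -4, e = 0.
So p(x) = -3x^4 + 4x^3 + 5x^2 - 4x.
The coefficient of x^2 is 5.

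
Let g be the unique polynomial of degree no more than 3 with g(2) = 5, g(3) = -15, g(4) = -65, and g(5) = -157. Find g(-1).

Forward differences of the values at n = 2, 3, 4, 5:
  g  : 5  -15  -65  -157
  Δ  : -20  -50  -92
  Δ^2: -30  -42
  Δ^3: -12
The third differences are constant, confirming degree 3.
Interpolating (Newton forward form) and evaluating at n = -1 gives g(-1) = 5.

5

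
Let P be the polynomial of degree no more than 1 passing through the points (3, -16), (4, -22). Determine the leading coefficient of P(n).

Write P(n) = an + b. Substituting each data point gives a linear system:
  3a + b = -16
  4a + b = -22
Solving the system yields a = -6, b = 2.
So P(n) = -6n + 2.
The leading coefficient is -6.

-6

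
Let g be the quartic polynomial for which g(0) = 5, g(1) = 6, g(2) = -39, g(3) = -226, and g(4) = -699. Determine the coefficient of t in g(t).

4

Write g(t) = at^4 + bt^3 + ct^2 + dt + e. Substituting each data point gives a linear system:
  e = 5
  a + b + c + d + e = 6
  16a + 8b + 4c + 2d + e = -39
  81a + 27b + 9c + 3d + e = -226
  256a + 64b + 16c + 4d + e = -699
Solving the system yields a = -2, b = -4, c = 3, d = 4, e = 5.
So g(t) = -2t^4 - 4t^3 + 3t^2 + 4t + 5.
The coefficient of t is 4.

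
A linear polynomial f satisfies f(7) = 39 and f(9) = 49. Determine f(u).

Using the Lagrange interpolation formula with nodes 7, 9:
  L_0(u) = (u - 9) / -2
  L_1(u) = (u - 7) / 2
Then f(u) = 39·L_0(u) + 49·L_1(u).
Expanding and collecting terms gives f(u) = 5u + 4.
Check: f(9) = 49. ✓

f(u) = 5u + 4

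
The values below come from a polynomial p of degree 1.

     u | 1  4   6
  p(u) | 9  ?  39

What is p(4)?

27

The 2 known points determine the degree-1 polynomial uniquely.
Write p(u) = au + b. Substituting each data point gives a linear system:
  a + b = 9
  6a + b = 39
Solving the system yields a = 6, b = 3.
So p(u) = 6u + 3.
Then p(4) = 27.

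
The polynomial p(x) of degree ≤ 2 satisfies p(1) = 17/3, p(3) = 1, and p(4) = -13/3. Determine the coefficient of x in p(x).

5/3

Write p(x) = ax^2 + bx + c. Substituting each data point gives a linear system:
  a + b + c = 17/3
  9a + 3b + c = 1
  16a + 4b + c = -13/3
Solving the system yields a = -1, b = 5/3, c = 5.
So p(x) = -x^2 + (5/3)x + 5.
The coefficient of x is 5/3.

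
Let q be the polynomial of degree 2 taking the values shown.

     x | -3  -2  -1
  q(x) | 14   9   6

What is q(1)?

6

Forward differences of the values at x = -3, -2, -1:
  q  : 14  9  6
  Δ  : -5  -3
  Δ^2: 2
The second differences are constant, confirming degree 2.
Interpolating (Newton forward form) and evaluating at x = 1 gives q(1) = 6.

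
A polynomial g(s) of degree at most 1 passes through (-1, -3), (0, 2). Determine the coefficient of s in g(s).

Write g(s) = as + b. Substituting each data point gives a linear system:
  -a + b = -3
  b = 2
Solving the system yields a = 5, b = 2.
So g(s) = 5s + 2.
The leading coefficient is 5.

5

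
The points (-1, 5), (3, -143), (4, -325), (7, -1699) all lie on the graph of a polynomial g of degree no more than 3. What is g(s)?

Write g(s) = as^3 + bs^2 + cs + d. Substituting each data point gives a linear system:
  -a + b - c + d = 5
  27a + 9b + 3c + d = -143
  64a + 16b + 4c + d = -325
  343a + 49b + 7c + d = -1699
Solving the system yields a = -5, b = 1, c = -4, d = -5.
So g(s) = -5s^3 + s^2 - 4s - 5.
Check: g(7) = -1699. ✓

g(s) = -5s^3 + s^2 - 4s - 5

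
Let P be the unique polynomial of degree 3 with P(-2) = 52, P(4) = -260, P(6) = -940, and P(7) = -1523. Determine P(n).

Write P(n) = an^3 + bn^2 + cn + d. Substituting each data point gives a linear system:
  -8a + 4b - 2c + d = 52
  64a + 16b + 4c + d = -260
  216a + 36b + 6c + d = -940
  343a + 49b + 7c + d = -1523
Solving the system yields a = -5, b = 4, c = 0, d = -4.
So P(n) = -5n^3 + 4n^2 - 4.
Check: P(7) = -1523. ✓

P(n) = -5n^3 + 4n^2 - 4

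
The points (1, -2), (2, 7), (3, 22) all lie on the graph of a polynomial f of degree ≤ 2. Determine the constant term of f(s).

-5

Write f(s) = as^2 + bs + c. Substituting each data point gives a linear system:
  a + b + c = -2
  4a + 2b + c = 7
  9a + 3b + c = 22
Solving the system yields a = 3, b = 0, c = -5.
So f(s) = 3s^2 - 5.
The constant term is -5.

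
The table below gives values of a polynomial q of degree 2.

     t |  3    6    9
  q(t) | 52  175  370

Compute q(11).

540

Write q(t) = at^2 + bt + c. Substituting each data point gives a linear system:
  9a + 3b + c = 52
  36a + 6b + c = 175
  81a + 9b + c = 370
Solving the system yields a = 4, b = 5, c = 1.
So q(t) = 4t² + 5t + 1.
Then q(11) = 540.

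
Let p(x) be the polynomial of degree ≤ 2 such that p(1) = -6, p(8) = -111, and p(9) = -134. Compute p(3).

Write p(x) = ax^2 + bx + c. Substituting each data point gives a linear system:
  a + b + c = -6
  64a + 8b + c = -111
  81a + 9b + c = -134
Solving the system yields a = -1, b = -6, c = 1.
So p(x) = -x^2 - 6x + 1.
Then p(3) = -26.

-26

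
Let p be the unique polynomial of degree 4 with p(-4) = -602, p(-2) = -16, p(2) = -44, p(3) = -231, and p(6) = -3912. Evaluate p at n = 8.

Using the Lagrange interpolation formula with nodes -4, -2, 2, 3, 6:
  L_0(n) = (n + 2)(n - 2)(n - 3)(n - 6) / 840
  L_1(n) = (n + 4)(n - 2)(n - 3)(n - 6) / -320
  L_2(n) = (n + 4)(n + 2)(n - 3)(n - 6) / 96
  L_3(n) = (n + 4)(n + 2)(n - 2)(n - 6) / -105
  L_4(n) = (n + 4)(n + 2)(n - 2)(n - 3) / 960
Then p(n) = -602·L_0(n) - 16·L_1(n) - 44·L_2(n) - 231·L_3(n) - 3912·L_4(n).
Expanding and collecting terms gives p(n) = -3n⁴ - n³ + 6n² - 3n - 6.
Evaluating at n = 8: p(8) = -12446.

-12446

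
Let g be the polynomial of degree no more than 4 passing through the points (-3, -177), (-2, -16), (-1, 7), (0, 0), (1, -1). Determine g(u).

g(u) = -3u^4 + 6u^2 - 4u

Write g(u) = au^4 + bu^3 + cu^2 + du + e. Substituting each data point gives a linear system:
  81a - 27b + 9c - 3d + e = -177
  16a - 8b + 4c - 2d + e = -16
  a - b + c - d + e = 7
  e = 0
  a + b + c + d + e = -1
Solving the system yields a = -3, b = 0, c = 6, d = -4, e = 0.
So g(u) = -3u^4 + 6u^2 - 4u.
Check: g(-3) = -177. ✓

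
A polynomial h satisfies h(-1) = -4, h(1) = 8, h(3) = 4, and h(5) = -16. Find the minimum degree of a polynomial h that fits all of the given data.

2

Forward differences of the values at t = -1, 1, 3, 5:
  h  : -4  8  4  -16
  Δ  : 12  -4  -20
  Δ^2: -16  -16
  Δ^3: 0
The second differences are constant (-16) and nonzero, while all higher differences vanish, so the minimal degree is 2.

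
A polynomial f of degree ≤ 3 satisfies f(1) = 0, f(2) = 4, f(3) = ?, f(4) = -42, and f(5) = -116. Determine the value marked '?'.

On equispaced nodes a degree-3 polynomial has vanishing fourth forward difference, so
  f(1) - 4·f(2) + 6·f(3) - 4·f(4) + f(5) = 0.
Substituting the known values and solving for f(3):
  6·f(3) = -36
  f(3) = -6.

-6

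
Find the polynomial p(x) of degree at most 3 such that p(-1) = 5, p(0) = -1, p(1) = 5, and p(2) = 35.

Using the Lagrange interpolation formula with nodes -1, 0, 1, 2:
  L_0(x) = x(x - 1)(x - 2) / -6
  L_1(x) = (x + 1)(x - 1)(x - 2) / 2
  L_2(x) = (x + 1)x(x - 2) / -2
  L_3(x) = (x + 1)x(x - 1) / 6
Then p(x) = 5·L_0(x) - 1·L_1(x) + 5·L_2(x) + 35·L_3(x).
Expanding and collecting terms gives p(x) = 2x^3 + 6x^2 - 2x - 1.
Check: p(2) = 35. ✓

p(x) = 2x^3 + 6x^2 - 2x - 1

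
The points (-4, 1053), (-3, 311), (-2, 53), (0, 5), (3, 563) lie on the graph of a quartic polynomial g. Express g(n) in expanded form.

Write g(n) = an^4 + bn^3 + cn^2 + dn + e. Substituting each data point gives a linear system:
  256a - 64b + 16c - 4d + e = 1053
  81a - 27b + 9c - 3d + e = 311
  16a - 8b + 4c - 2d + e = 53
  e = 5
  81a + 27b + 9c + 3d + e = 563
Solving the system yields a = 5, b = 4, c = 3, d = 6, e = 5.
So g(n) = 5n^4 + 4n^3 + 3n^2 + 6n + 5.
Check: g(3) = 563. ✓

g(n) = 5n^4 + 4n^3 + 3n^2 + 6n + 5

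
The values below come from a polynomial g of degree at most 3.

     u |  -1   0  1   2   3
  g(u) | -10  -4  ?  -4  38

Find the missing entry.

-10

The 4 known points determine the degree-3 polynomial uniquely.
Write g(u) = au^3 + bu^2 + cu + d. Substituting each data point gives a linear system:
  -a + b - c + d = -10
  d = -4
  8a + 4b + 2c + d = -4
  27a + 9b + 3c + d = 38
Solving the system yields a = 4, b = -6, c = -4, d = -4.
So g(u) = 4u³ - 6u² - 4u - 4.
Then g(1) = -10.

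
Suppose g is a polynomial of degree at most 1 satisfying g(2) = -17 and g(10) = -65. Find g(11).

-71

Using the Lagrange interpolation formula with nodes 2, 10:
  L_0(n) = (n - 10) / -8
  L_1(n) = (n - 2) / 8
Then g(n) = -17·L_0(n) - 65·L_1(n).
Expanding and collecting terms gives g(n) = -6n - 5.
Evaluating at n = 11: g(11) = -71.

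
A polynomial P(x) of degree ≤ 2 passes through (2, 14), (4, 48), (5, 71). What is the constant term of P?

Write P(x) = ax^2 + bx + c. Substituting each data point gives a linear system:
  4a + 2b + c = 14
  16a + 4b + c = 48
  25a + 5b + c = 71
Solving the system yields a = 2, b = 5, c = -4.
So P(x) = 2x^2 + 5x - 4.
The constant term is -4.

-4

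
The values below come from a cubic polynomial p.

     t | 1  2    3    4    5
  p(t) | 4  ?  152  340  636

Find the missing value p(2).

The 4 known points determine the degree-3 polynomial uniquely.
Write p(t) = at^3 + bt^2 + ct + d. Substituting each data point gives a linear system:
  a + b + c + d = 4
  27a + 9b + 3c + d = 152
  64a + 16b + 4c + d = 340
  125a + 25b + 5c + d = 636
Solving the system yields a = 4, b = 6, c = -2, d = -4.
So p(t) = 4t^3 + 6t^2 - 2t - 4.
Then p(2) = 48.

48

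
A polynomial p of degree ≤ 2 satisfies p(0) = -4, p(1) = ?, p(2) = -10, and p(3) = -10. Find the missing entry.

The 3 known points determine the degree-2 polynomial uniquely.
Write p(x) = ax^2 + bx + c. Substituting each data point gives a linear system:
  c = -4
  4a + 2b + c = -10
  9a + 3b + c = -10
Solving the system yields a = 1, b = -5, c = -4.
So p(x) = x^2 - 5x - 4.
Then p(1) = -8.

-8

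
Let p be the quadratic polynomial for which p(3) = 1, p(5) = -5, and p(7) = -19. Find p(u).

Using the Lagrange interpolation formula with nodes 3, 5, 7:
  L_0(u) = (u - 5)(u - 7) / 8
  L_1(u) = (u - 3)(u - 7) / -4
  L_2(u) = (u - 3)(u - 5) / 8
Then p(u) = 1·L_0(u) - 5·L_1(u) - 19·L_2(u).
Expanding and collecting terms gives p(u) = -u^2 + 5u - 5.
Check: p(5) = -5. ✓

p(u) = -u^2 + 5u - 5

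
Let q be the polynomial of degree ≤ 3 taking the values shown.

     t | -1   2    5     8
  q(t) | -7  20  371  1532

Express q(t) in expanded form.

q(t) = 3t^3 - 4

Using the Lagrange interpolation formula with nodes -1, 2, 5, 8:
  L_0(t) = (t - 2)(t - 5)(t - 8) / -162
  L_1(t) = (t + 1)(t - 5)(t - 8) / 54
  L_2(t) = (t + 1)(t - 2)(t - 8) / -54
  L_3(t) = (t + 1)(t - 2)(t - 5) / 162
Then q(t) = -7·L_0(t) + 20·L_1(t) + 371·L_2(t) + 1532·L_3(t).
Expanding and collecting terms gives q(t) = 3t^3 - 4.
Check: q(8) = 1532. ✓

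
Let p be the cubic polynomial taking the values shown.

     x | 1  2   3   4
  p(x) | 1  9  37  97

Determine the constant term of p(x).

1

Write p(x) = ax^3 + bx^2 + cx + d. Substituting each data point gives a linear system:
  a + b + c + d = 1
  8a + 4b + 2c + d = 9
  27a + 9b + 3c + d = 37
  64a + 16b + 4c + d = 97
Solving the system yields a = 2, b = -2, c = 0, d = 1.
So p(x) = 2x^3 - 2x^2 + 1.
The constant term is 1.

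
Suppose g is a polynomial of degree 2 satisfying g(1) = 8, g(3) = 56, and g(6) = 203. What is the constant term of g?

Write g(t) = at^2 + bt + c. Substituting each data point gives a linear system:
  a + b + c = 8
  9a + 3b + c = 56
  36a + 6b + c = 203
Solving the system yields a = 5, b = 4, c = -1.
So g(t) = 5t^2 + 4t - 1.
The constant term is -1.

-1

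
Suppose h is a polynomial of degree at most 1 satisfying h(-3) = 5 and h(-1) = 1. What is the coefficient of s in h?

-2

Write h(s) = as + b. Substituting each data point gives a linear system:
  -3a + b = 5
  -a + b = 1
Solving the system yields a = -2, b = -1.
So h(s) = -2s - 1.
The leading coefficient is -2.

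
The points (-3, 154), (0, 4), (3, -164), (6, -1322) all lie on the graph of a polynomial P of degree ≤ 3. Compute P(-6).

Forward differences of the values at n = -3, 0, 3, 6:
  P  : 154  4  -164  -1322
  Δ  : -150  -168  -1158
  Δ^2: -18  -990
  Δ^3: -972
The third differences are constant, confirming degree 3.
Interpolating (Newton forward form) and evaluating at n = -6 gives P(-6) = 1258.

1258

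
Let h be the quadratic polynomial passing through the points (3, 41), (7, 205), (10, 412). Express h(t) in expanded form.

h(t) = 4t^2 + t + 2

Write h(t) = at^2 + bt + c. Substituting each data point gives a linear system:
  9a + 3b + c = 41
  49a + 7b + c = 205
  100a + 10b + c = 412
Solving the system yields a = 4, b = 1, c = 2.
So h(t) = 4t^2 + t + 2.
Check: h(7) = 205. ✓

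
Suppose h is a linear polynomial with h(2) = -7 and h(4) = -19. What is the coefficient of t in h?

-6

Write h(t) = at + b. Substituting each data point gives a linear system:
  2a + b = -7
  4a + b = -19
Solving the system yields a = -6, b = 5.
So h(t) = -6t + 5.
The leading coefficient is -6.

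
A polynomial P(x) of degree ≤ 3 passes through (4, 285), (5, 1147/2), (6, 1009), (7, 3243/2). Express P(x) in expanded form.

Write P(x) = ax^3 + bx^2 + cx + d. Substituting each data point gives a linear system:
  64a + 16b + 4c + d = 285
  125a + 25b + 5c + d = 1147/2
  216a + 36b + 6c + d = 1009
  343a + 49b + 7c + d = 3243/2
Solving the system yields a = 5, b = -3/2, c = -3, d = 1.
So P(x) = 5x^3 - (3/2)x^2 - 3x + 1.
Check: P(4) = 285. ✓

P(x) = 5x^3 - (3/2)x^2 - 3x + 1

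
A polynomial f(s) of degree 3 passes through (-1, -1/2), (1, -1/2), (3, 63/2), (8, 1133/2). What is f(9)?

Write f(s) = as^3 + bs^2 + cs + d. Substituting each data point gives a linear system:
  -a + b - c + d = -1/2
  a + b + c + d = -1/2
  27a + 9b + 3c + d = 63/2
  512a + 64b + 8c + d = 1133/2
Solving the system yields a = 1, b = 1, c = -1, d = -3/2.
So f(s) = s³ + s² - s - 3/2.
Then f(9) = 1599/2.

1599/2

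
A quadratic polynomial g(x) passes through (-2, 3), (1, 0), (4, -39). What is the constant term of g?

5

Write g(x) = ax^2 + bx + c. Substituting each data point gives a linear system:
  4a - 2b + c = 3
  a + b + c = 0
  16a + 4b + c = -39
Solving the system yields a = -2, b = -3, c = 5.
So g(x) = -2x^2 - 3x + 5.
The constant term is 5.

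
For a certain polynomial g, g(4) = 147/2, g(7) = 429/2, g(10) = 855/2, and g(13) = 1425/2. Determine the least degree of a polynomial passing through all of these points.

2

Forward differences of the values at t = 4, 7, 10, 13:
  g  : 147/2  429/2  855/2  1425/2
  Δ  : 141  213  285
  Δ^2: 72  72
  Δ^3: 0
The second differences are constant (72) and nonzero, while all higher differences vanish, so the minimal degree is 2.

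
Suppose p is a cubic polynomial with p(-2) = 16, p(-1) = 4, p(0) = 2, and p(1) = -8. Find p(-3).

56

Write p(x) = ax^3 + bx^2 + cx + d. Substituting each data point gives a linear system:
  -8a + 4b - 2c + d = 16
  -a + b - c + d = 4
  d = 2
  a + b + c + d = -8
Solving the system yields a = -3, b = -4, c = -3, d = 2.
So p(x) = -3x³ - 4x² - 3x + 2.
Then p(-3) = 56.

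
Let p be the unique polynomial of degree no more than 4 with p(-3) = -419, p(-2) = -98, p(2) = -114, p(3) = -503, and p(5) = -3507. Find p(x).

Write p(x) = ax^4 + bx^3 + cx^2 + dx + e. Substituting each data point gives a linear system:
  81a - 27b + 9c - 3d + e = -419
  16a - 8b + 4c - 2d + e = -98
  16a + 8b + 4c + 2d + e = -114
  81a + 27b + 9c + 3d + e = -503
  625a + 125b + 25c + 5d + e = -3507
Solving the system yields a = -5, b = -2, c = -6, d = 4, e = -2.
So p(x) = -5x⁴ - 2x³ - 6x² + 4x - 2.
Check: p(-3) = -419. ✓

p(x) = -5x^4 - 2x^3 - 6x^2 + 4x - 2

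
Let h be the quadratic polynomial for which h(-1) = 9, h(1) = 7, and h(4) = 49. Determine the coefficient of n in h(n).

-1

Write h(n) = an^2 + bn + c. Substituting each data point gives a linear system:
  a - b + c = 9
  a + b + c = 7
  16a + 4b + c = 49
Solving the system yields a = 3, b = -1, c = 5.
So h(n) = 3n^2 - n + 5.
The coefficient of n is -1.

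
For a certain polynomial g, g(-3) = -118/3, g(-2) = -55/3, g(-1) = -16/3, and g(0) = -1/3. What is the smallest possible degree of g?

2

Forward differences of the values at t = -3, -2, -1, 0:
  g  : -118/3  -55/3  -16/3  -1/3
  Δ  : 21  13  5
  Δ^2: -8  -8
  Δ^3: 0
The second differences are constant (-8) and nonzero, while all higher differences vanish, so the minimal degree is 2.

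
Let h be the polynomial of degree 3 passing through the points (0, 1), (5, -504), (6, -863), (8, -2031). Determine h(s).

h(s) = -4s^3 + s^2 - 6s + 1

Write h(s) = as^3 + bs^2 + cs + d. Substituting each data point gives a linear system:
  d = 1
  125a + 25b + 5c + d = -504
  216a + 36b + 6c + d = -863
  512a + 64b + 8c + d = -2031
Solving the system yields a = -4, b = 1, c = -6, d = 1.
So h(s) = -4s³ + s² - 6s + 1.
Check: h(0) = 1. ✓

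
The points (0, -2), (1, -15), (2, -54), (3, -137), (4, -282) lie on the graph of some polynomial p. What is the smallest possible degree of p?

Forward differences of the values at s = 0, 1, 2, 3, 4:
  p  : -2  -15  -54  -137  -282
  Δ  : -13  -39  -83  -145
  Δ^2: -26  -44  -62
  Δ^3: -18  -18
  Δ^4: 0
The third differences are constant (-18) and nonzero, while all higher differences vanish, so the minimal degree is 3.

3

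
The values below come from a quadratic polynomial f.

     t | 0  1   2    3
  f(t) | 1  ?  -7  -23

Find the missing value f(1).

1

On equispaced nodes a degree-2 polynomial has vanishing third forward difference, so
  - f(0) + 3·f(1) - 3·f(2) + f(3) = 0.
Substituting the known values and solving for f(1):
  3·f(1) = 3
  f(1) = 1.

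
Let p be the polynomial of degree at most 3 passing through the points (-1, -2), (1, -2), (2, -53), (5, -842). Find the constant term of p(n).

Write p(n) = an^3 + bn^2 + cn + d. Substituting each data point gives a linear system:
  -a + b - c + d = -2
  a + b + c + d = -2
  8a + 4b + 2c + d = -53
  125a + 25b + 5c + d = -842
Solving the system yields a = -6, b = -5, c = 6, d = 3.
So p(n) = -6n³ - 5n² + 6n + 3.
The constant term is 3.

3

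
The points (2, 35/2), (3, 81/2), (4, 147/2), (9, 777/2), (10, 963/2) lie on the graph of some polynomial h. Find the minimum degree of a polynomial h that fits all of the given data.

2

Divided differences on the nodes 2, 3, 4, 9, 10:
  order 0: 35/2  81/2  147/2  777/2  963/2
  order 1: 23  33  63  93
  order 2: 5  5  5
  order 3: 0  0
  order 4: 0
The order-2 divided differences are all 5 (nonzero) and every higher order vanishes, so the data lies on a polynomial of degree exactly 2.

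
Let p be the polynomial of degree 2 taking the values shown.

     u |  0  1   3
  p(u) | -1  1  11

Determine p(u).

p(u) = u^2 + u - 1

Using the Lagrange interpolation formula with nodes 0, 1, 3:
  L_0(u) = (u - 1)(u - 3) / 3
  L_1(u) = u(u - 3) / -2
  L_2(u) = u(u - 1) / 6
Then p(u) = -1·L_0(u) + 1·L_1(u) + 11·L_2(u).
Expanding and collecting terms gives p(u) = u² + u - 1.
Check: p(0) = -1. ✓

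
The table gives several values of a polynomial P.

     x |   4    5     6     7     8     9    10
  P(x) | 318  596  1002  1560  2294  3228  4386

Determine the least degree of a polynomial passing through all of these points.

Forward differences of the values at x = 4, 5, 6, 7, 8, 9, 10:
  P  : 318  596  1002  1560  2294  3228  4386
  Δ  : 278  406  558  734  934  1158
  Δ^2: 128  152  176  200  224
  Δ^3: 24  24  24  24
  Δ^4: 0  0  0
  Δ^5: 0  0
  Δ^6: 0
The third differences are constant (24) and nonzero, while all higher differences vanish, so the minimal degree is 3.

3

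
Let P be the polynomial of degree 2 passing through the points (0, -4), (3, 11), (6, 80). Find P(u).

P(u) = 3u^2 - 4u - 4

Using the Lagrange interpolation formula with nodes 0, 3, 6:
  L_0(u) = (u - 3)(u - 6) / 18
  L_1(u) = u(u - 6) / -9
  L_2(u) = u(u - 3) / 18
Then P(u) = -4·L_0(u) + 11·L_1(u) + 80·L_2(u).
Expanding and collecting terms gives P(u) = 3u² - 4u - 4.
Check: P(0) = -4. ✓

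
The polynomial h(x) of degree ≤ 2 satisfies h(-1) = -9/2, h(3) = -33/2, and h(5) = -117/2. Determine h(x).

Using the Lagrange interpolation formula with nodes -1, 3, 5:
  L_0(x) = (x - 3)(x - 5) / 24
  L_1(x) = (x + 1)(x - 5) / -8
  L_2(x) = (x + 1)(x - 3) / 12
Then h(x) = -9/2·L_0(x) - 33/2·L_1(x) - 117/2·L_2(x).
Expanding and collecting terms gives h(x) = -3x^2 + 3x + 3/2.
Check: h(-1) = -9/2. ✓

h(x) = -3x^2 + 3x + 3/2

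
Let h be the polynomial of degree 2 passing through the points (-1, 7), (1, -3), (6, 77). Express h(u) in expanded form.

h(u) = 3u^2 - 5u - 1

Write h(u) = au^2 + bu + c. Substituting each data point gives a linear system:
  a - b + c = 7
  a + b + c = -3
  36a + 6b + c = 77
Solving the system yields a = 3, b = -5, c = -1.
So h(u) = 3u² - 5u - 1.
Check: h(6) = 77. ✓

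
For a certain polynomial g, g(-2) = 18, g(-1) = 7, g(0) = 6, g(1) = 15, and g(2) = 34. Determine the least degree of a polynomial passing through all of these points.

Forward differences of the values at u = -2, -1, 0, 1, 2:
  g  : 18  7  6  15  34
  Δ  : -11  -1  9  19
  Δ^2: 10  10  10
  Δ^3: 0  0
  Δ^4: 0
The second differences are constant (10) and nonzero, while all higher differences vanish, so the minimal degree is 2.

2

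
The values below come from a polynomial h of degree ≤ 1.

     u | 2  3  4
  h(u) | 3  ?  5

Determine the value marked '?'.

4

The 2 known points determine the degree-1 polynomial uniquely.
Write h(u) = au + b. Substituting each data point gives a linear system:
  2a + b = 3
  4a + b = 5
Solving the system yields a = 1, b = 1.
So h(u) = u + 1.
Then h(3) = 4.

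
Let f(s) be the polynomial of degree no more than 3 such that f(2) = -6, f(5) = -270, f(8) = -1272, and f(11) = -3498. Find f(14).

Using the Lagrange interpolation formula with nodes 2, 5, 8, 11:
  L_0(s) = (s - 5)(s - 8)(s - 11) / -162
  L_1(s) = (s - 2)(s - 8)(s - 11) / 54
  L_2(s) = (s - 2)(s - 5)(s - 11) / -54
  L_3(s) = (s - 2)(s - 5)(s - 8) / 162
Then f(s) = -6·L_0(s) - 270·L_1(s) - 1272·L_2(s) - 3498·L_3(s).
Expanding and collecting terms gives f(s) = -3s^3 + 4s^2 + s.
Evaluating at s = 14: f(14) = -7434.

-7434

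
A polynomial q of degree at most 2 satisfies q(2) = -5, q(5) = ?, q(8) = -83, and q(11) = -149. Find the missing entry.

The 3 known points determine the degree-2 polynomial uniquely.
Write q(s) = as^2 + bs + c. Substituting each data point gives a linear system:
  4a + 2b + c = -5
  64a + 8b + c = -83
  121a + 11b + c = -149
Solving the system yields a = -1, b = -3, c = 5.
So q(s) = -s^2 - 3s + 5.
Then q(5) = -35.

-35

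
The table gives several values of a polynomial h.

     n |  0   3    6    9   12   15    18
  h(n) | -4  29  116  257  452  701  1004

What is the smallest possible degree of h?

2

Forward differences of the values at n = 0, 3, 6, 9, 12, 15, 18:
  h  : -4  29  116  257  452  701  1004
  Δ  : 33  87  141  195  249  303
  Δ^2: 54  54  54  54  54
  Δ^3: 0  0  0  0
  Δ^4: 0  0  0
  Δ^5: 0  0
  Δ^6: 0
The second differences are constant (54) and nonzero, while all higher differences vanish, so the minimal degree is 2.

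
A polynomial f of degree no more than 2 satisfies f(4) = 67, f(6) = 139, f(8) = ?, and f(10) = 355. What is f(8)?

The 3 known points determine the degree-2 polynomial uniquely.
Write f(t) = at^2 + bt + c. Substituting each data point gives a linear system:
  16a + 4b + c = 67
  36a + 6b + c = 139
  100a + 10b + c = 355
Solving the system yields a = 3, b = 6, c = -5.
So f(t) = 3t^2 + 6t - 5.
Then f(8) = 235.

235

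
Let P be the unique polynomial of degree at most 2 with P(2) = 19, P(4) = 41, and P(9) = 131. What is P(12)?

Using the Lagrange interpolation formula with nodes 2, 4, 9:
  L_0(t) = (t - 4)(t - 9) / 14
  L_1(t) = (t - 2)(t - 9) / -10
  L_2(t) = (t - 2)(t - 4) / 35
Then P(t) = 19·L_0(t) + 41·L_1(t) + 131·L_2(t).
Expanding and collecting terms gives P(t) = t^2 + 5t + 5.
Evaluating at t = 12: P(12) = 209.

209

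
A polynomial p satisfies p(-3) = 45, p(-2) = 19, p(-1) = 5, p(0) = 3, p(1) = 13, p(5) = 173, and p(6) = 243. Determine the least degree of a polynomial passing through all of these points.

Divided differences on the nodes -3, -2, -1, 0, 1, 5, 6:
  order 0: 45  19  5  3  13  173  243
  order 1: -26  -14  -2  10  40  70
  order 2: 6  6  6  6  6
  order 3: 0  0  0  0
  order 4: 0  0  0
  order 5: 0  0
  order 6: 0
The order-2 divided differences are all 6 (nonzero) and every higher order vanishes, so the data lies on a polynomial of degree exactly 2.

2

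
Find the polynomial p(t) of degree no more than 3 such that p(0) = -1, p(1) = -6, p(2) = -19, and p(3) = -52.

Write p(t) = at^3 + bt^2 + ct + d. Substituting each data point gives a linear system:
  d = -1
  a + b + c + d = -6
  8a + 4b + 2c + d = -19
  27a + 9b + 3c + d = -52
Solving the system yields a = -2, b = 2, c = -5, d = -1.
So p(t) = -2t^3 + 2t^2 - 5t - 1.
Check: p(1) = -6. ✓

p(t) = -2t^3 + 2t^2 - 5t - 1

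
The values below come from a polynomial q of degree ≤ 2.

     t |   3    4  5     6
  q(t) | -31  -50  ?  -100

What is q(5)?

The 3 known points determine the degree-2 polynomial uniquely.
Write q(t) = at^2 + bt + c. Substituting each data point gives a linear system:
  9a + 3b + c = -31
  16a + 4b + c = -50
  36a + 6b + c = -100
Solving the system yields a = -2, b = -5, c = 2.
So q(t) = -2t^2 - 5t + 2.
Then q(5) = -73.

-73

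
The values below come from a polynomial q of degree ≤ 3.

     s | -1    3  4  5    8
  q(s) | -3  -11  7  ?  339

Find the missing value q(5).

The 4 known points determine the degree-3 polynomial uniquely.
Write q(s) = as^3 + bs^2 + cs + d. Substituting each data point gives a linear system:
  -a + b - c + d = -3
  27a + 9b + 3c + d = -11
  64a + 16b + 4c + d = 7
  512a + 64b + 8c + d = 339
Solving the system yields a = 1, b = -2, c = -5, d = -5.
So q(s) = s³ - 2s² - 5s - 5.
Then q(5) = 45.

45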